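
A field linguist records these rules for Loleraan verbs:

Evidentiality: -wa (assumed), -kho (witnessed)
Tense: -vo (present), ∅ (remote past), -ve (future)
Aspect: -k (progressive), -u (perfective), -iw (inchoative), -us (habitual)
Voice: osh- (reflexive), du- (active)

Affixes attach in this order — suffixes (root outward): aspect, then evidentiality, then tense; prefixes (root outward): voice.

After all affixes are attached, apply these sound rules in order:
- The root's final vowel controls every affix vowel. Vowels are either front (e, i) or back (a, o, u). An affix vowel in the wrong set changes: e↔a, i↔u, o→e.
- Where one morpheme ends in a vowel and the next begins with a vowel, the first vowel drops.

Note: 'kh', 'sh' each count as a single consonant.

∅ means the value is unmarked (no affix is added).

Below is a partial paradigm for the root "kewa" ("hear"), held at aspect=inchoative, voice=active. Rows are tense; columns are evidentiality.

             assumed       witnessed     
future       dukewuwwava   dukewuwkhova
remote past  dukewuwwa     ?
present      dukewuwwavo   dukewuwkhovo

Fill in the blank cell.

dukewuwkho

Attach aspect inchoative -iw → kewaiw.
Attach voice active du- → dukewaiw.
Attach evidentiality witnessed -kho → dukewaiwkho.
tense = remote past: zero marking, form stays dukewaiwkho.
Apply vowel harmony: dukewaiwkho → dukewauwkho.
Apply vowel deletion: dukewauwkho → dukewuwkho.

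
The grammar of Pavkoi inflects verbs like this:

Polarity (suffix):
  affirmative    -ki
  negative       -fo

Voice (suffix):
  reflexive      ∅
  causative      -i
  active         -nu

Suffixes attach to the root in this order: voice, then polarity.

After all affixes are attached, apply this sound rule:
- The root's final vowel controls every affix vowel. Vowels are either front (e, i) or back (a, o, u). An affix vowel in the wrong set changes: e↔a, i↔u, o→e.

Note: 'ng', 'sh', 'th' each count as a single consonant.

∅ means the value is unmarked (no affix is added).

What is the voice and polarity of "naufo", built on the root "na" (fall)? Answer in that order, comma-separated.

Segment: na-i-fo.
voice: -i → causative.
polarity: -fo → negative.

causative, negative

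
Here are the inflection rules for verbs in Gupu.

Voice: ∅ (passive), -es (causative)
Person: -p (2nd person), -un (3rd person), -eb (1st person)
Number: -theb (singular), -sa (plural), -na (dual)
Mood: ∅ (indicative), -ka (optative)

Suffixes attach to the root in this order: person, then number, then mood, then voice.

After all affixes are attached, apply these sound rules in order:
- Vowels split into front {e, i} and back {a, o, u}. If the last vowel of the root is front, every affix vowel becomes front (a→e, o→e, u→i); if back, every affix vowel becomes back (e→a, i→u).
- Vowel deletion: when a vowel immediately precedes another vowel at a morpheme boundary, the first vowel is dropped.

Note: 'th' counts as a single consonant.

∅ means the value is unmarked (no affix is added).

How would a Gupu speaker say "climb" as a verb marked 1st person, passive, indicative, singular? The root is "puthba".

Attach person 1st person -eb → puthbaeb.
Attach number singular -theb → puthbaebtheb.
mood = indicative: zero marking, form stays puthbaebtheb.
voice = passive: zero marking, form stays puthbaebtheb.
Apply vowel harmony: puthbaebtheb → puthbaabthab.
Apply vowel deletion: puthbaabthab → puthbabthab.

puthbabthab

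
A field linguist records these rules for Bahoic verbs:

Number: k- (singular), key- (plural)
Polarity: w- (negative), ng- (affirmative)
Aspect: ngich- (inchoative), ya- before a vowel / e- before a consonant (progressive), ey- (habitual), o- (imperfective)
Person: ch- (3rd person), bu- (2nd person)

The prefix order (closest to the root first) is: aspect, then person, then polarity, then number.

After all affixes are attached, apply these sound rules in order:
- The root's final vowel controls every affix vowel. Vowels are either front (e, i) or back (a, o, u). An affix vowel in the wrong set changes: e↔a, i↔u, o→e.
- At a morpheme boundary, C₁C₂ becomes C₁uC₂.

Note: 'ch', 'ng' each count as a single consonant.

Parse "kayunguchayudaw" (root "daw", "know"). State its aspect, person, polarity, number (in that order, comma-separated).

Segment: key-ng-ch-ey-daw.
aspect: ey- → habitual.
person: ch- → 3rd person.
polarity: ng- → affirmative.
number: key- → plural.

habitual, 3rd person, affirmative, plural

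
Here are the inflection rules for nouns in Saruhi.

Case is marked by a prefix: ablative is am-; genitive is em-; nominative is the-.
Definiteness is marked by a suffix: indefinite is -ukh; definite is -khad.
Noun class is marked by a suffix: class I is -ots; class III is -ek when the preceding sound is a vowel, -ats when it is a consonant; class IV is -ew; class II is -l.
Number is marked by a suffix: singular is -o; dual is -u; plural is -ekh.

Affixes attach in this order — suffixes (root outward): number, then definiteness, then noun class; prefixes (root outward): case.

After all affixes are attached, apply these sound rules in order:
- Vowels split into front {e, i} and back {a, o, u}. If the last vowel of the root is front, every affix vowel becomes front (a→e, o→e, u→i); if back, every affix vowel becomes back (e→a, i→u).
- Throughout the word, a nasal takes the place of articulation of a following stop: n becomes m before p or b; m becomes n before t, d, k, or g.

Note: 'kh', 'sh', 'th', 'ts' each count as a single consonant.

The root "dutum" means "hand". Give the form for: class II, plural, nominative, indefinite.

Attach case nominative the- → thedutum.
Attach number plural -ekh → thedutumekh.
Attach definiteness indefinite -ukh → thedutumekhukh.
Attach noun class class II -l → thedutumekhukhl.
Apply vowel harmony: thedutumekhukhl → thadutumakhukhl.
Nasal assimilation: no change.

thadutumakhukhl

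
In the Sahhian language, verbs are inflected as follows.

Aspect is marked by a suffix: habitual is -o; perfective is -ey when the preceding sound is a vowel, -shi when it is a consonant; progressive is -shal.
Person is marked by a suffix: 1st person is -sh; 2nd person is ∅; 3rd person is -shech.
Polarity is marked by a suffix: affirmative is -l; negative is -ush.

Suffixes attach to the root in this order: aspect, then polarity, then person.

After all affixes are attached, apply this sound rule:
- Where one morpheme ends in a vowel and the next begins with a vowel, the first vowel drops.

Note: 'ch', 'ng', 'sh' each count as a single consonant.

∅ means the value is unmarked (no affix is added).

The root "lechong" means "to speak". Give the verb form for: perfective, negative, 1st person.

Attach aspect perfective -shi (after consonant 'ng') → lechongshi.
Attach polarity negative -ush → lechongshiush.
Attach person 1st person -sh → lechongshiushsh.
Apply vowel deletion: lechongshiushsh → lechongshushsh.

lechongshushsh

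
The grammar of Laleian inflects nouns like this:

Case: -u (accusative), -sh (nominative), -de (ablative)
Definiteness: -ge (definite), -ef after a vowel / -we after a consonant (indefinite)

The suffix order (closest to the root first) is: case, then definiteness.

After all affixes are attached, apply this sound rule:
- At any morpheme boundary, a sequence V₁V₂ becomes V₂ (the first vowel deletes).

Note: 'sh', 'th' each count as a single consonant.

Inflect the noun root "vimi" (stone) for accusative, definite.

vimuge

Attach case accusative -u → vimiu.
Attach definiteness definite -ge → vimiuge.
Apply vowel deletion: vimiuge → vimuge.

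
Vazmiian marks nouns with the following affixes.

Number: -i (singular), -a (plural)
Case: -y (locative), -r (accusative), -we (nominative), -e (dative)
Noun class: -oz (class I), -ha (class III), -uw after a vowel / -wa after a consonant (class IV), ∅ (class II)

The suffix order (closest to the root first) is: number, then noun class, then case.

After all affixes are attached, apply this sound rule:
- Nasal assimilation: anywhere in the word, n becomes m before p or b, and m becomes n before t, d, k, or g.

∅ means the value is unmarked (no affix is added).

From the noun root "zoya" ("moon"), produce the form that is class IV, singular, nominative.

Attach number singular -i → zoyai.
Attach noun class class IV -uw (after vowel 'i') → zoyaiuw.
Attach case nominative -we → zoyaiuwwe.
Nasal assimilation: no change.

zoyaiuwwe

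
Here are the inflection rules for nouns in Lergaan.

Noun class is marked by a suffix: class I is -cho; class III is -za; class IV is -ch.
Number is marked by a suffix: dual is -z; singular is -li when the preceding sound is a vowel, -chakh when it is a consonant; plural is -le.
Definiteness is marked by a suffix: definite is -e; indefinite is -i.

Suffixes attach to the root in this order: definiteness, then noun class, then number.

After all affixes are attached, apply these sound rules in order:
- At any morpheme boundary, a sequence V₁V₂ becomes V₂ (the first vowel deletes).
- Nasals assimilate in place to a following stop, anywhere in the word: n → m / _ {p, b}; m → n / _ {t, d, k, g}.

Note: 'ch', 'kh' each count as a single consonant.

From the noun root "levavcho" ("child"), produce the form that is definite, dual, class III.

levavchezaz

Attach definiteness definite -e → levavchoe.
Attach noun class class III -za → levavchoeza.
Attach number dual -z → levavchoezaz.
Apply vowel deletion: levavchoezaz → levavchezaz.
Nasal assimilation: no change.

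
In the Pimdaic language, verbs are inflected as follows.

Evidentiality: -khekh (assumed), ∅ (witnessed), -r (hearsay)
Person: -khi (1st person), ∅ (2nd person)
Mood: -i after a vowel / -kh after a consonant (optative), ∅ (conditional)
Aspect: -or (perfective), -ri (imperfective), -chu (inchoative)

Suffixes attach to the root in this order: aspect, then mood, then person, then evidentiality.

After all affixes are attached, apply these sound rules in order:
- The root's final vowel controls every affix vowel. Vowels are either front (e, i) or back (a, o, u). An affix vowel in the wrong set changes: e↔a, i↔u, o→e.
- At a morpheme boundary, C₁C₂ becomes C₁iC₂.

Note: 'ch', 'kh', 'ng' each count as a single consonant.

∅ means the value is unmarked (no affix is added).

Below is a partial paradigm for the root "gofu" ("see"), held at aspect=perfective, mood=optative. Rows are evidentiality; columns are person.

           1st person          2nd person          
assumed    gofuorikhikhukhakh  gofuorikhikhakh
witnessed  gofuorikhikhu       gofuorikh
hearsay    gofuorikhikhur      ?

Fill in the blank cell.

gofuorikhir

Attach aspect perfective -or → gofuor.
Attach mood optative -kh (after consonant 'r') → gofuorkh.
person = 2nd person: zero marking, form stays gofuorkh.
Attach evidentiality hearsay -r → gofuorkhr.
Vowel harmony: no change.
Apply epenthesis: gofuorkhr → gofuorikhir.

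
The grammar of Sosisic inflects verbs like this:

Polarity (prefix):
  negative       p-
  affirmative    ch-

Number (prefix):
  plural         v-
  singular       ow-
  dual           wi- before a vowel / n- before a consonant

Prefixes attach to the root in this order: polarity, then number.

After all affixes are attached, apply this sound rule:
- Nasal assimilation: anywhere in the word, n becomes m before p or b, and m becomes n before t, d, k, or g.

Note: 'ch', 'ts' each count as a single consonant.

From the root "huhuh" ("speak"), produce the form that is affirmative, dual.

nchhuhuh

Attach polarity affirmative ch- → chhuhuh.
Attach number dual n- (before consonant 'ch') → nchhuhuh.
Nasal assimilation: no change.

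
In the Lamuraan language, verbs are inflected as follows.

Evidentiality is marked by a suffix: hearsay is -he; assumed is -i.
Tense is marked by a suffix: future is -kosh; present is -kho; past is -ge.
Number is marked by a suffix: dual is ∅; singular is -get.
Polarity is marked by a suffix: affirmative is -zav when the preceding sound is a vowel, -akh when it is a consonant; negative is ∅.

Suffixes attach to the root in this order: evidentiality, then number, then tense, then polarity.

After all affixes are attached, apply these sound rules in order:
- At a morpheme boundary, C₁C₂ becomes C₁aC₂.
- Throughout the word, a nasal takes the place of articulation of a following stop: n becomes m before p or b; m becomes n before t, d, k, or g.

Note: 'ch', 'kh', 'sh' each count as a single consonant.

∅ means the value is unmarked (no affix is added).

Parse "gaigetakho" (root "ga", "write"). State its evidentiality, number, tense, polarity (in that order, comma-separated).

Segment: ga-i-get-kho.
evidentiality: -i → assumed.
number: -get → singular.
tense: -kho → present.
polarity: ∅ → negative.

assumed, singular, present, negative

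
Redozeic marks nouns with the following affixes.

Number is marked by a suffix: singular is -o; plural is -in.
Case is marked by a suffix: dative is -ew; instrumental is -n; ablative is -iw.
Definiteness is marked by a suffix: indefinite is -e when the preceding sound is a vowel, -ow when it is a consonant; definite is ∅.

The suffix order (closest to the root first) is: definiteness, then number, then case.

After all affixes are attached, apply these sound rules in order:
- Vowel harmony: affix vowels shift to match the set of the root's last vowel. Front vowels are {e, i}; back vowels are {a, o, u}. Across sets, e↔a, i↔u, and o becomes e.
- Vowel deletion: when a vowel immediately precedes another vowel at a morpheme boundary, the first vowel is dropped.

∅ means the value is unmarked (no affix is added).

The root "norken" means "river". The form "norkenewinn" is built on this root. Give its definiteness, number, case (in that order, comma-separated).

indefinite, plural, instrumental

Segment: norken-ow-in-n.
definiteness: -e/ow → indefinite.
number: -in → plural.
case: -n → instrumental.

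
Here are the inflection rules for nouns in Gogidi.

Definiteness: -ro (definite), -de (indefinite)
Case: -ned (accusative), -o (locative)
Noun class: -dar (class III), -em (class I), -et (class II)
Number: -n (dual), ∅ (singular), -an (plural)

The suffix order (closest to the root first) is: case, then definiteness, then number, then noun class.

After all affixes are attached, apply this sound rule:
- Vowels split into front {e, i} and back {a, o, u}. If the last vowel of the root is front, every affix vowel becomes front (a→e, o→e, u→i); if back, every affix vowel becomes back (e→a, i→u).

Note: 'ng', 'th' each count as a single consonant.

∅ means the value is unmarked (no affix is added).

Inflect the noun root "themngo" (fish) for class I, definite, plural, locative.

Attach case locative -o → themngoo.
Attach definiteness definite -ro → themngooro.
Attach number plural -an → themngooroan.
Attach noun class class I -em → themngooroanem.
Apply vowel harmony: themngooroanem → themngooroanam.

themngooroanam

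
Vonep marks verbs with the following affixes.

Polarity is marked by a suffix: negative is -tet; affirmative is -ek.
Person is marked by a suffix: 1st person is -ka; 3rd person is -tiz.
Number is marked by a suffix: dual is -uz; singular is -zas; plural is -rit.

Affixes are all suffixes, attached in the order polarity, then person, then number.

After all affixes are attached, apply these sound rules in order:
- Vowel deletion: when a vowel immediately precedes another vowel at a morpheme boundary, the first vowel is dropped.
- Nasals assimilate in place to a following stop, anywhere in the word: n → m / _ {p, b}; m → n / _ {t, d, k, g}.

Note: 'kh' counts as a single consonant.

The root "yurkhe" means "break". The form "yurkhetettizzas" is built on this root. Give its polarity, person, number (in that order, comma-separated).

negative, 3rd person, singular

Segment: yurkhe-tet-tiz-zas.
polarity: -tet → negative.
person: -tiz → 3rd person.
number: -zas → singular.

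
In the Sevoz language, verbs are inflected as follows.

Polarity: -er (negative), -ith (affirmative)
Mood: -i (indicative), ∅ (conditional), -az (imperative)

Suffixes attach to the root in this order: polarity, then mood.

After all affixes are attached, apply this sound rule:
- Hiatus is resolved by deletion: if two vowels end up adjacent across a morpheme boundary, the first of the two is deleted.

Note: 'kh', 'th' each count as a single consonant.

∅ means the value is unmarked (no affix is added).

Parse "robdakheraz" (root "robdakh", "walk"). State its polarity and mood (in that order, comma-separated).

Segment: robdakh-er-az.
polarity: -er → negative.
mood: -az → imperative.

negative, imperative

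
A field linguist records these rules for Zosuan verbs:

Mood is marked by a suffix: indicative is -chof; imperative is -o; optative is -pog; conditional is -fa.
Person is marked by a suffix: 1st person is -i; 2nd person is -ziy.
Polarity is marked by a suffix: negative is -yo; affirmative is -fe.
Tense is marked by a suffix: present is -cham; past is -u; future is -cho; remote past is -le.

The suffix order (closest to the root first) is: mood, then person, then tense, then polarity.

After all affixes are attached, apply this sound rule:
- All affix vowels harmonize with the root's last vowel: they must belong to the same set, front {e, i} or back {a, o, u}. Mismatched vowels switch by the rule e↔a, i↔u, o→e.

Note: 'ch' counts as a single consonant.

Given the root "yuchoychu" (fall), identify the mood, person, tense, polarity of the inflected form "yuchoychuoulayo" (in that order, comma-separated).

Segment: yuchoychu-o-i-le-yo.
mood: -o → imperative.
person: -i → 1st person.
tense: -le → remote past.
polarity: -yo → negative.

imperative, 1st person, remote past, negative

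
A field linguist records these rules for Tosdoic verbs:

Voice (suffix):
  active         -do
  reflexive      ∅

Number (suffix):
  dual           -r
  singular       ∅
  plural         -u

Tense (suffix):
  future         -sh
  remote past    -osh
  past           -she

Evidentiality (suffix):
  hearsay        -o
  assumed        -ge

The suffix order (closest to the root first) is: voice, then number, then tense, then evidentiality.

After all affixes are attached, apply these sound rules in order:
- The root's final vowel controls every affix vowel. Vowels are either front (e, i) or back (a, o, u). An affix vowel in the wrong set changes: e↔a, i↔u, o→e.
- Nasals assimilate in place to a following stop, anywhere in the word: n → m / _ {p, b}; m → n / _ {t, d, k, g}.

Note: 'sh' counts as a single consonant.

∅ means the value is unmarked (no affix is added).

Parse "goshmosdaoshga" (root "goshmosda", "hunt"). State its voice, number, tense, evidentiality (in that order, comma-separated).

Segment: goshmosda-osh-ge.
voice: ∅ → reflexive.
number: ∅ → singular.
tense: -osh → remote past.
evidentiality: -ge → assumed.

reflexive, singular, remote past, assumed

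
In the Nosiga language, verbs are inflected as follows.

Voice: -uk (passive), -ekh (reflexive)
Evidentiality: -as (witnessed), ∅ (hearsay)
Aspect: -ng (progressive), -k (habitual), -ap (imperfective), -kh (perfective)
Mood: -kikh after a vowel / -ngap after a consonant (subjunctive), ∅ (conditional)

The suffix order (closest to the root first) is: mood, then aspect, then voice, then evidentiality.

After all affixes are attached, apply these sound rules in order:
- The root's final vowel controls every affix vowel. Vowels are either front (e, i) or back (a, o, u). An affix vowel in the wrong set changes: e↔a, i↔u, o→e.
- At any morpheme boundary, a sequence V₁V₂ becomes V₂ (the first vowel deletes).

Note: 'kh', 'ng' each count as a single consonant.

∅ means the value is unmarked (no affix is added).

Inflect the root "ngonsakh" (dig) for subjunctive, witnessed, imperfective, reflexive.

ngonsakhngapapakhas

Attach mood subjunctive -ngap (after consonant 'kh') → ngonsakhngap.
Attach aspect imperfective -ap → ngonsakhngapap.
Attach voice reflexive -ekh → ngonsakhngapapekh.
Attach evidentiality witnessed -as → ngonsakhngapapekhas.
Apply vowel harmony: ngonsakhngapapekhas → ngonsakhngapapakhas.
Vowel deletion: no change.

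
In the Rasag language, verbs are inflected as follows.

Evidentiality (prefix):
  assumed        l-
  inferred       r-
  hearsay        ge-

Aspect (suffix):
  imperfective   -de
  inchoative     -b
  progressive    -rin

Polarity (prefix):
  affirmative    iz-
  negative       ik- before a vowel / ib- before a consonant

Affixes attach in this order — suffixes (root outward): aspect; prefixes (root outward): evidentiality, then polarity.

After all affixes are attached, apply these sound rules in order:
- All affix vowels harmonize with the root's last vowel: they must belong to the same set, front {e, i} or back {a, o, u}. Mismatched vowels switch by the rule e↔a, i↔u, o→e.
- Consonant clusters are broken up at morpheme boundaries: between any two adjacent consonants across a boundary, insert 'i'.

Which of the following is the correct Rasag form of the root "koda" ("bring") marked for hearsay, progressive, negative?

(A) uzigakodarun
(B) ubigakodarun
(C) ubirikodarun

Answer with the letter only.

B

Attach evidentiality hearsay ge- → gekoda.
Attach polarity negative ib- (before consonant 'g') → ibgekoda.
Attach aspect progressive -rin → ibgekodarin.
Apply vowel harmony: ibgekodarin → ubgakodarun.
Apply epenthesis: ubgakodarun → ubigakodarun.
So the correct form is ubigakodarun, option (B).
(C) ubirikodarun is wrong: it uses inferred instead of hearsay for evidentiality.
(A) uzigakodarun is wrong: it uses affirmative instead of negative for polarity.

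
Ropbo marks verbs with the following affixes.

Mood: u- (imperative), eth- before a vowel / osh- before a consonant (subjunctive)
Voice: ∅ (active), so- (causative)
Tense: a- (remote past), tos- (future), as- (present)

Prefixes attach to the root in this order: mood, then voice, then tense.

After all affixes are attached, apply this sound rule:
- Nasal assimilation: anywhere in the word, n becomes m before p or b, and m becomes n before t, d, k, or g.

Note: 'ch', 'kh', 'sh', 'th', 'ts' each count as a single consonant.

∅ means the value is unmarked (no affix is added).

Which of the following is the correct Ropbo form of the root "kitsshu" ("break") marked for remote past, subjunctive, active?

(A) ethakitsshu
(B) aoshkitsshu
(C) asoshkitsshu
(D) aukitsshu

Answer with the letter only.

Attach mood subjunctive osh- (before consonant 'k') → oshkitsshu.
voice = active: zero marking, form stays oshkitsshu.
Attach tense remote past a- → aoshkitsshu.
Nasal assimilation: no change.
So the correct form is aoshkitsshu, option (B).
(D) aukitsshu is wrong: it uses imperative instead of subjunctive for mood.
(A) ethakitsshu is wrong: it has the affixes in the wrong order.
(C) asoshkitsshu is wrong: it uses present instead of remote past for tense.

B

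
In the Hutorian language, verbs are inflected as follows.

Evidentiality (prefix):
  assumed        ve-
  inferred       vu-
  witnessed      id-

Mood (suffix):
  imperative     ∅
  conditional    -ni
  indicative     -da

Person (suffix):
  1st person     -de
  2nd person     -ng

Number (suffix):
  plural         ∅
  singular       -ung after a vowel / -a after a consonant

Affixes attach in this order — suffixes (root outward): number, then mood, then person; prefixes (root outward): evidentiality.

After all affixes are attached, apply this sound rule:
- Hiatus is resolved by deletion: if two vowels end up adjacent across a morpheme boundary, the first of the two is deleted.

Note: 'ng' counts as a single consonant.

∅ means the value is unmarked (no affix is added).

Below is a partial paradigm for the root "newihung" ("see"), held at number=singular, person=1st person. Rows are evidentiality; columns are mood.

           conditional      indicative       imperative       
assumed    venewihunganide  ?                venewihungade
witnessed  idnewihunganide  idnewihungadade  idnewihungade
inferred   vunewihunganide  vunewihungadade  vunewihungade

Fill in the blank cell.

Attach number singular -a (after consonant 'ng') → newihunga.
Attach mood indicative -da → newihungada.
Attach person 1st person -de → newihungadade.
Attach evidentiality assumed ve- → venewihungadade.
Vowel deletion: no change.

venewihungadade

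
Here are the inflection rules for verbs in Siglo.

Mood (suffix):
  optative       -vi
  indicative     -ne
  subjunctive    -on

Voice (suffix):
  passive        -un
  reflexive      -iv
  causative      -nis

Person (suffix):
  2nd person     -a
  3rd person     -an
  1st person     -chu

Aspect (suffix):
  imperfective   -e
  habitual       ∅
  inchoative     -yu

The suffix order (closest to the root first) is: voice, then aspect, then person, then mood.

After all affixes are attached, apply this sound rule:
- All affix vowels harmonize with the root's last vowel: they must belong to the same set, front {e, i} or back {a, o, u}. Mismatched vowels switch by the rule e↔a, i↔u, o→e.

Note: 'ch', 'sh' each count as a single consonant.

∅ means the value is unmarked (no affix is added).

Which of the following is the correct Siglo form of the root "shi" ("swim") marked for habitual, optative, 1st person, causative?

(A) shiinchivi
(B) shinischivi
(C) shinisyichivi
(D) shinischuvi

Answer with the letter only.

Attach voice causative -nis → shinis.
aspect = habitual: zero marking, form stays shinis.
Attach person 1st person -chu → shinischu.
Attach mood optative -vi → shinischuvi.
Apply vowel harmony: shinischuvi → shinischivi.
So the correct form is shinischivi, option (B).
(C) shinisyichivi is wrong: it uses inchoative instead of habitual for aspect.
(A) shiinchivi is wrong: it uses passive instead of causative for voice.
(D) shinischuvi is wrong: it fails to apply the sound rule(s).

B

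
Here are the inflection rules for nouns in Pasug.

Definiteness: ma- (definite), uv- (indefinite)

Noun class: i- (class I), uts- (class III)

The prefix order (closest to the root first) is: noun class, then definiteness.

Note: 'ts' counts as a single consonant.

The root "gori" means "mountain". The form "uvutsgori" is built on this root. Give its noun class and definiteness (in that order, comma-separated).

class III, indefinite

Segment: uv-uts-gori.
noun class: uts- → class III.
definiteness: uv- → indefinite.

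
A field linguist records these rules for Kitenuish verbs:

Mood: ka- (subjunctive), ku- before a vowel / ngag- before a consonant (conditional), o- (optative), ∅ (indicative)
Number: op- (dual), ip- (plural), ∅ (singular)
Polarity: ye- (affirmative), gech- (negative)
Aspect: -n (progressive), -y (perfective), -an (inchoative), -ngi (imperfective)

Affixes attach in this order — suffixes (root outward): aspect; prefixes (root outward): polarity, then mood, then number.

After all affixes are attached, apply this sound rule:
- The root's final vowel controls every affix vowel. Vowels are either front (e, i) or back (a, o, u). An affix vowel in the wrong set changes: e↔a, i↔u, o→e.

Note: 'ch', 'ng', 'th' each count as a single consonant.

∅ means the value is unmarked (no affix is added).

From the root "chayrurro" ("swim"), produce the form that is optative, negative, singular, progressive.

ogachchayrurron

Attach polarity negative gech- → gechchayrurro.
Attach aspect progressive -n → gechchayrurron.
Attach mood optative o- → ogechchayrurron.
number = singular: zero marking, form stays ogechchayrurron.
Apply vowel harmony: ogechchayrurron → ogachchayrurron.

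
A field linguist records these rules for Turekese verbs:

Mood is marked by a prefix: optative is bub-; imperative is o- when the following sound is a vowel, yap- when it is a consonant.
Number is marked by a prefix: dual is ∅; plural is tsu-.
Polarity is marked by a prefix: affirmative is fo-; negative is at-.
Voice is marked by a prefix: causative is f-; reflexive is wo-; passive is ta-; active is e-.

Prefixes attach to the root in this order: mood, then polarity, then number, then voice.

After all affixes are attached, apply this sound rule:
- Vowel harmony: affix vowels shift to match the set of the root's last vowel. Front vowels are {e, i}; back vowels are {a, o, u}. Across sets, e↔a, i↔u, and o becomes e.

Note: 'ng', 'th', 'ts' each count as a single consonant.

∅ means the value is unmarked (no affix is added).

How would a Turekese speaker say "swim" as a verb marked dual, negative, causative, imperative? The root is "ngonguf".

fatyapngonguf

Attach mood imperative yap- (before consonant 'ng') → yapngonguf.
Attach polarity negative at- → atyapngonguf.
number = dual: zero marking, form stays atyapngonguf.
Attach voice causative f- → fatyapngonguf.
Vowel harmony: no change.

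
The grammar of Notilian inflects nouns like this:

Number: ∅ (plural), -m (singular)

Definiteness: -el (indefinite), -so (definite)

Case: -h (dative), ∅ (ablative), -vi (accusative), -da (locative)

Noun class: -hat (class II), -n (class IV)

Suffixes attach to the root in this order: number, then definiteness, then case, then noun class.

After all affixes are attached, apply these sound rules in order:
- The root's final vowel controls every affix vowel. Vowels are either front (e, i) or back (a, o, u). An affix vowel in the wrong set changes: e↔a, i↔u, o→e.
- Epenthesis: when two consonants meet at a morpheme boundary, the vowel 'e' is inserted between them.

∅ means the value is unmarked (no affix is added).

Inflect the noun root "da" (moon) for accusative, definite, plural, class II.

number = plural: zero marking, form stays da.
Attach definiteness definite -so → daso.
Attach case accusative -vi → dasovi.
Attach noun class class II -hat → dasovihat.
Apply vowel harmony: dasovihat → dasovuhat.
Epenthesis: no change.

dasovuhat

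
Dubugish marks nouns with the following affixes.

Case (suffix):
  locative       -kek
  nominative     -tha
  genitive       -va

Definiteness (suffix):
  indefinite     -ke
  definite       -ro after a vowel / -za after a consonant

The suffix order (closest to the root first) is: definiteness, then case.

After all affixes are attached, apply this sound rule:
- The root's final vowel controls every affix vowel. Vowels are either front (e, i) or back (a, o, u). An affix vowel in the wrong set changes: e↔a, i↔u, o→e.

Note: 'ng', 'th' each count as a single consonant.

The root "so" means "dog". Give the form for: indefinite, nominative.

Attach definiteness indefinite -ke → soke.
Attach case nominative -tha → soketha.
Apply vowel harmony: soketha → sokatha.

sokatha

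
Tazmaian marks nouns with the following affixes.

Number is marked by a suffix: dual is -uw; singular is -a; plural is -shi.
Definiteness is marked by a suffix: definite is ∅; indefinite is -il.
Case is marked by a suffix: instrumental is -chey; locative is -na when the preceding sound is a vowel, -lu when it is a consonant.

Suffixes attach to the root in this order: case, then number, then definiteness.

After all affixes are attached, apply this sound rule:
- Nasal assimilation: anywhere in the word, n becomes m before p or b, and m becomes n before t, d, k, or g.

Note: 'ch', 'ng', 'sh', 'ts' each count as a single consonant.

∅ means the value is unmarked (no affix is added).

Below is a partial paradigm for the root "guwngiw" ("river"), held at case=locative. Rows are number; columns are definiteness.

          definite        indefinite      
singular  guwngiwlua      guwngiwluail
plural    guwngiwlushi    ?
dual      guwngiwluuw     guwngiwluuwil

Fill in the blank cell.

guwngiwlushiil

Attach case locative -lu (after consonant 'w') → guwngiwlu.
Attach number plural -shi → guwngiwlushi.
Attach definiteness indefinite -il → guwngiwlushiil.
Nasal assimilation: no change.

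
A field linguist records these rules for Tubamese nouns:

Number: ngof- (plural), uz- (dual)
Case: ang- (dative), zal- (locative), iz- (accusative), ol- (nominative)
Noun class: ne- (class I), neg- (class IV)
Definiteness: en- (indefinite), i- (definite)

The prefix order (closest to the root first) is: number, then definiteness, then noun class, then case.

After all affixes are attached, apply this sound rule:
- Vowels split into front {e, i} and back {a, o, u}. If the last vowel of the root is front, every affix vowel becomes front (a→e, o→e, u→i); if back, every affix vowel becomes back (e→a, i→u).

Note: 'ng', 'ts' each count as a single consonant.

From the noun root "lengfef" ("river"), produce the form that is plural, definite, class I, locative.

Attach number plural ngof- → ngoflengfef.
Attach definiteness definite i- → ingoflengfef.
Attach noun class class I ne- → neingoflengfef.
Attach case locative zal- → zalneingoflengfef.
Apply vowel harmony: zalneingoflengfef → zelneingeflengfef.

zelneingeflengfef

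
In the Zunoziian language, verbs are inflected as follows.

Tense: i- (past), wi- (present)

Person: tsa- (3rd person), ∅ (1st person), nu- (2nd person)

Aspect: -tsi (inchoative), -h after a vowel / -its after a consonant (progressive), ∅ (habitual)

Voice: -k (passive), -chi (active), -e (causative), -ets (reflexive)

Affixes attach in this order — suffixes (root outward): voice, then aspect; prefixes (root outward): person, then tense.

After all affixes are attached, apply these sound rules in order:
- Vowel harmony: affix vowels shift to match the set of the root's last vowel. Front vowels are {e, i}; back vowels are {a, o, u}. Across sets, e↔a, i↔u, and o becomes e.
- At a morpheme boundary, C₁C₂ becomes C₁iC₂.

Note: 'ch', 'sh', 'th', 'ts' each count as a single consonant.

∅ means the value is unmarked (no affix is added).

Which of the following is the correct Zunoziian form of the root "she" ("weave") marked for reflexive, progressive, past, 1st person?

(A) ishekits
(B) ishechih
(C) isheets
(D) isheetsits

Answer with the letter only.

Attach voice reflexive -ets → sheets.
Attach aspect progressive -its (after consonant 'ts') → sheetsits.
person = 1st person: zero marking, form stays sheetsits.
Attach tense past i- → isheetsits.
Vowel harmony: no change.
Epenthesis: no change.
So the correct form is isheetsits, option (D).
(A) ishekits is wrong: it uses passive instead of reflexive for voice.
(B) ishechih is wrong: it uses active instead of reflexive for voice.
(C) isheets is wrong: it uses habitual instead of progressive for aspect.

D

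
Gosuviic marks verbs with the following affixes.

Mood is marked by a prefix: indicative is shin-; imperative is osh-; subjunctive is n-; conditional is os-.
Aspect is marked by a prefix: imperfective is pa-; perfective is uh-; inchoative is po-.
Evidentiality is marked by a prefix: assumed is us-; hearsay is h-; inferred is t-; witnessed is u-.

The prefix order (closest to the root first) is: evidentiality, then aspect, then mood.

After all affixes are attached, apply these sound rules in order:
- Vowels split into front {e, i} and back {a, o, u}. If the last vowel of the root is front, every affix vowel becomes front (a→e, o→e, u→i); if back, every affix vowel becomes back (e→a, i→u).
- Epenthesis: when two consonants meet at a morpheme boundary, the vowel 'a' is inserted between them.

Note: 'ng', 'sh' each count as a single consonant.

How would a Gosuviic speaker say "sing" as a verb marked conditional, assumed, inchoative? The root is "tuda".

Attach evidentiality assumed us- → ustuda.
Attach aspect inchoative po- → poustuda.
Attach mood conditional os- → ospoustuda.
Vowel harmony: no change.
Apply epenthesis: ospoustuda → osapousatuda.

osapousatuda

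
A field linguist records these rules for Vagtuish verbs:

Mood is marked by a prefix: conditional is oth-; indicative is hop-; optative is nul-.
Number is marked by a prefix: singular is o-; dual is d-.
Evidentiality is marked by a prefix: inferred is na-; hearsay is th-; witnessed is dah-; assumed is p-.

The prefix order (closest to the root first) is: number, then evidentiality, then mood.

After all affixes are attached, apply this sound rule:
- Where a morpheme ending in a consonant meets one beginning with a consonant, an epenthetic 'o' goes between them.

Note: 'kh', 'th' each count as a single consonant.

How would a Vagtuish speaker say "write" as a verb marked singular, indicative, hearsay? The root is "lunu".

Attach number singular o- → olunu.
Attach evidentiality hearsay th- → tholunu.
Attach mood indicative hop- → hoptholunu.
Apply epenthesis: hoptholunu → hopotholunu.

hopotholunu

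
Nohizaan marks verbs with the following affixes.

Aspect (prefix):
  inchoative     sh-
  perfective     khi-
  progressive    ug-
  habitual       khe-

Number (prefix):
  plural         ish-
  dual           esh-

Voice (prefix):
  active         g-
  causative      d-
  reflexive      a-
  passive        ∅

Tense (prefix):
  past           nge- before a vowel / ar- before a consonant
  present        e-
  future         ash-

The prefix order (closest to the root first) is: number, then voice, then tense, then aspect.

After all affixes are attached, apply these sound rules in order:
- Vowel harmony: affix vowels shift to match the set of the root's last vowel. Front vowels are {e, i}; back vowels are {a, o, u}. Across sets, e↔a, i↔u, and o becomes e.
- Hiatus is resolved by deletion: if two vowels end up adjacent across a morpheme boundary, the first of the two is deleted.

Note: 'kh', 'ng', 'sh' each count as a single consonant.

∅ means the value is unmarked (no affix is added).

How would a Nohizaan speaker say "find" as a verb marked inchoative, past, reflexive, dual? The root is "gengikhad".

shngashgengikhad

Attach number dual esh- → eshgengikhad.
Attach voice reflexive a- → aeshgengikhad.
Attach tense past nge- (before vowel 'a') → ngeaeshgengikhad.
Attach aspect inchoative sh- → shngeaeshgengikhad.
Apply vowel harmony: shngeaeshgengikhad → shngaaashgengikhad.
Apply vowel deletion: shngaaashgengikhad → shngashgengikhad.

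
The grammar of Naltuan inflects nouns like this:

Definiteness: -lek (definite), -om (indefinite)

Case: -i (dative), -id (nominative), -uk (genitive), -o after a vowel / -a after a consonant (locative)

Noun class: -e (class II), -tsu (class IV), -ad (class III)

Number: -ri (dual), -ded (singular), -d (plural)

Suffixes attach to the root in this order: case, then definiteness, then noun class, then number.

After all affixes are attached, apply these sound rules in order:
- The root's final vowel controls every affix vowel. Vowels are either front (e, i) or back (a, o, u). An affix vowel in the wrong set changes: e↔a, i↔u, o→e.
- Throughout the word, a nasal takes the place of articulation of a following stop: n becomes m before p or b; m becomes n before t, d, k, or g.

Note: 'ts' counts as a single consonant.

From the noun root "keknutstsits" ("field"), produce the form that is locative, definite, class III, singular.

Attach case locative -a (after consonant 'ts') → keknutstsitsa.
Attach definiteness definite -lek → keknutstsitsalek.
Attach noun class class III -ad → keknutstsitsalekad.
Attach number singular -ded → keknutstsitsalekadded.
Apply vowel harmony: keknutstsitsalekadded → keknutstsitselekedded.
Nasal assimilation: no change.

keknutstsitselekedded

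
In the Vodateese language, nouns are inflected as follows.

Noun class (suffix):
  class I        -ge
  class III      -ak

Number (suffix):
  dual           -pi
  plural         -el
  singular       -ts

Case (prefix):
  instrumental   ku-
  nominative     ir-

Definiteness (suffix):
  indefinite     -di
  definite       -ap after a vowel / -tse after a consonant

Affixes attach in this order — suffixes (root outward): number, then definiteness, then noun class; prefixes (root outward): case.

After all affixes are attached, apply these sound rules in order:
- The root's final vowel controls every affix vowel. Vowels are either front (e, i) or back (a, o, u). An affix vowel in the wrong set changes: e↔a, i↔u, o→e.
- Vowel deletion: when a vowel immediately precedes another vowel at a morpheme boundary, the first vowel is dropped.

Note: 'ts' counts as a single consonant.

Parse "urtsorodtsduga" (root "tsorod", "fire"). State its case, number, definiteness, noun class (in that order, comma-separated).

nominative, singular, indefinite, class I

Segment: ir-tsorod-ts-di-ge.
case: ir- → nominative.
number: -ts → singular.
definiteness: -di → indefinite.
noun class: -ge → class I.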